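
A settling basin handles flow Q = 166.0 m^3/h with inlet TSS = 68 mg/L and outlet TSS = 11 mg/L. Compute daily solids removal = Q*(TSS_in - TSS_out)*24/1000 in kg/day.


Concentration drop: TSS_in - TSS_out = 68 - 11 = 57 mg/L
Hourly solids removed = Q * dTSS = 166.0 m^3/h * 57 mg/L = 9462 g/h  (m^3/h * mg/L = g/h)
Daily solids removed = 9462 * 24 = 227088 g/day
Convert g to kg: 227088 / 1000 = 227.088 kg/day

227.088 kg/day


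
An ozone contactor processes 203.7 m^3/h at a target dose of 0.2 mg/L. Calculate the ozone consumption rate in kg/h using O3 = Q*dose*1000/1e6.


O3 demand (mg/h) = Q * dose * 1000 = 203.7 * 0.2 * 1000 = 40740 mg/h
Convert mg to kg: 40740 / 1e6 = 0.04074 kg/h

0.04074 kg/h


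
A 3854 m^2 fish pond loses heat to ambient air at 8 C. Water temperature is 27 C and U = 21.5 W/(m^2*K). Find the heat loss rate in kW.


Temperature difference dT = 27 - 8 = 19 K
Heat loss (W) = U * A * dT = 21.5 * 3854 * 19 = 1574359 W
Convert to kW: 1574359 / 1000 = 1574.359 kW

1574.359 kW


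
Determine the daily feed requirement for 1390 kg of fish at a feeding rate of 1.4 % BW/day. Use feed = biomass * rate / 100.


Feeding rate fraction = 1.4% / 100 = 0.014
Daily feed = 1390 kg * 0.014 = 19.46 kg/day

19.46 kg/day


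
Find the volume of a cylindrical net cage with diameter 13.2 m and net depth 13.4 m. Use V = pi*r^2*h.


r = d/2 = 13.2/2 = 6.6 m
Base area = pi*r^2 = pi*6.6^2 = 136.84778 m^2
Volume = 136.84778 * 13.4 = 1833.76 m^3

1833.76 m^3


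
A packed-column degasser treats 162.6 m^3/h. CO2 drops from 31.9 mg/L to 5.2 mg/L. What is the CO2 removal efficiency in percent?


CO2_out / CO2_in = 5.2 / 31.9 = 0.1630094
Fraction remaining = 0.1630094
efficiency = (1 - 0.1630094) * 100 = 83.6991 %

83.6991 %


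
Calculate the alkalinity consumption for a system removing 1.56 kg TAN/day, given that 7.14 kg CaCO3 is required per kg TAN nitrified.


Alkalinity factor: 7.14 kg CaCO3 consumed per kg TAN nitrified
alk = 1.56 kg TAN * 7.14 = 11.1384 kg CaCO3/day

11.1384 kg CaCO3/day


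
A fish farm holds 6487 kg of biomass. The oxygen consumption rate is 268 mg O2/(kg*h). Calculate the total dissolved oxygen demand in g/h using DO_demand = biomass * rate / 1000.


Total O2 consumption (mg/h) = 6487 kg * 268 mg/(kg*h) = 1738516 mg/h
Convert to g/h: 1738516 / 1000 = 1738.516 g/h

1738.516 g/h


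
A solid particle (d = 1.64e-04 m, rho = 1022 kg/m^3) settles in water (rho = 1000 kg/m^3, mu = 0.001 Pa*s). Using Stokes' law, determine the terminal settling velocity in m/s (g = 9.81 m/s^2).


Density difference: rho_p - rho_f = 1022 - 1000 = 22 kg/m^3
d^2 = (1.64e-04)^2 = 2.6896e-08 m^2
Numerator = (rho_p - rho_f) * g * d^2 = 22 * 9.81 * 2.6896e-08 = 5.8046947e-06
Denominator = 18 * mu = 18 * 0.001 = 0.018
v_s = 5.8046947e-06 / 0.018 = 3.22483e-04 m/s
Check: Re = rho_f * v_s * d / mu = 1000 * 3.22483e-04 * 1.64e-04 / 0.001 = 0.0529 < 1, so Stokes' law applies.

3.22483e-04 m/s


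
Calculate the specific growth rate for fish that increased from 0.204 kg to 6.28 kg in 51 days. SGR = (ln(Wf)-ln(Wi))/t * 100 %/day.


ln(W_f) = ln(6.28) = 1.83737
ln(W_i) = ln(0.204) = -1.5896353
ln(W_f) - ln(W_i) = 1.83737 - -1.5896353 = 3.4270053
SGR = 3.4270053 / 51 * 100 = 6.71962 %/day

6.71962 %/day


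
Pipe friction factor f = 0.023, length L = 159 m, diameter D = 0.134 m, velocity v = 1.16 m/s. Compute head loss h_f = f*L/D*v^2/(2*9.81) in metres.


v^2 = 1.16^2 = 1.3456 m^2/s^2
L/D = 159/0.134 = 1186.5672
h_f = f*(L/D)*v^2/(2g) = 0.023 * 1186.5672 * 1.3456 / 19.62 = 1.8717 m

1.8717 m


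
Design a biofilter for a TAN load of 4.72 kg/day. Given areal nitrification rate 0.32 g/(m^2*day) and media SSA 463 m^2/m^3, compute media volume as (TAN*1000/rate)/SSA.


A = 4.72*1000 / 0.32 = 14750 m^2
V = 14750 / 463 = 31.8575

31.8575 m^3


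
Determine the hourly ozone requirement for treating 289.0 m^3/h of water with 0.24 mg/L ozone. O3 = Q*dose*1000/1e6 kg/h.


O3 demand (mg/h) = Q * dose * 1000 = 289.0 * 0.24 * 1000 = 69360 mg/h
Convert mg to kg: 69360 / 1e6 = 0.06936 kg/h

0.06936 kg/h


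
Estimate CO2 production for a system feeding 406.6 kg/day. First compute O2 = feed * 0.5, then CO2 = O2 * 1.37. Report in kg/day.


O2 = 406.6 * 0.5 = 203.3
CO2 = 203.3 * 1.37 = 278.521

278.521 kg/day


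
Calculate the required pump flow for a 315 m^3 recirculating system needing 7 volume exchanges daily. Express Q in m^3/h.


Daily recirculation volume = 315 m^3 * 7 = 2205 m^3/day
Flow rate Q = daily volume / 24 h = 2205 / 24 = 91.875 m^3/h

91.875 m^3/h


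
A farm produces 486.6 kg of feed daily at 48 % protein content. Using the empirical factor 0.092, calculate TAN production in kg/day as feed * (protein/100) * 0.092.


Protein in feed = 486.6 * 48/100 = 233.568 kg/day
TAN = protein * 0.092 = 233.568 * 0.092 = 21.488256 kg/day

21.488256 kg/day


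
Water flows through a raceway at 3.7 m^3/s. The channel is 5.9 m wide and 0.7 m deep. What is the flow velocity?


Cross-sectional area = W * d = 5.9 * 0.7 = 4.13 m^2
Velocity = Q / A = 3.7 / 4.13 = 0.895884 m/s

0.895884 m/s


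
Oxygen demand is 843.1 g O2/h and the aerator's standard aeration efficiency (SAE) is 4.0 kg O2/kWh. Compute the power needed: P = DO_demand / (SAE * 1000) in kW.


SAE in g O2/kWh = 4.0 * 1000 = 4000 g/kWh
P = DO_demand / SAE_g = 843.1 / 4000 = 0.210775 kW

0.210775 kW


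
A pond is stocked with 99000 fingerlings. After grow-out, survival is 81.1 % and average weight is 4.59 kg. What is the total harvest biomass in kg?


Survivors = 99000 * 81.1/100 = 80289 fish
Harvest biomass = survivors * W_f = 80289 * 4.59 = 368526.51 kg

368526.51 kg


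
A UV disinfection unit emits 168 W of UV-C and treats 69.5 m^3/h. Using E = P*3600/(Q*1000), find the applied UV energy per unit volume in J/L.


Energy delivered per hour = 168 W * 3600 s = 604800 J/h
Volume treated per hour = 69.5 m^3/h * 1000 = 69500 L/h
dose = 604800 / 69500 = 8.70216 J/L

8.70216 J/L


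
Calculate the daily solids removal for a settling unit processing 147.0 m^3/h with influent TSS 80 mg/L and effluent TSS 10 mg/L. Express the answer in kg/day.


Concentration drop: TSS_in - TSS_out = 80 - 10 = 70 mg/L
Hourly solids removed = Q * dTSS = 147.0 m^3/h * 70 mg/L = 10290 g/h  (m^3/h * mg/L = g/h)
Daily solids removed = 10290 * 24 = 246960 g/day
Convert g to kg: 246960 / 1000 = 246.96 kg/day

246.96 kg/day


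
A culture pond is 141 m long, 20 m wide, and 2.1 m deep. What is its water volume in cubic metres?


Base area = L * W = 141 * 20 = 2820 m^2
Volume = area * depth = 2820 * 2.1 = 5922 m^3

5922 m^3


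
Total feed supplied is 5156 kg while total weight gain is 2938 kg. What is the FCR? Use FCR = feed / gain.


FCR = feed consumed / weight gained
FCR = 5156 kg / 2938 kg = 1.75494

1.75494


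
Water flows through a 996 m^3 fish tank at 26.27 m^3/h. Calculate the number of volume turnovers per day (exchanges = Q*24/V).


Daily flow volume = 26.27 m^3/h * 24 h = 630.48 m^3/day
Exchanges = daily flow / tank volume = 630.48 / 996 = 0.633012 exchanges/day

0.633012 exchanges/day


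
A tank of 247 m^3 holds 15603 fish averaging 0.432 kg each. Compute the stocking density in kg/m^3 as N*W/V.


Total biomass = 15603 fish * 0.432 kg = 6740.496 kg
Density = total biomass / volume = 6740.496 / 247 = 27.2895 kg/m^3

27.2895 kg/m^3


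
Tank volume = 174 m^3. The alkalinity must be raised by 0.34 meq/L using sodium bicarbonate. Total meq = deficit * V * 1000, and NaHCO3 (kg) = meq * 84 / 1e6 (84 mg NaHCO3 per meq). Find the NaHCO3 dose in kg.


Tank volume in L = 174 m^3 * 1000 = 174000 L
Total meq required = 0.34 meq/L * 174000 L = 59160 meq
NaHCO3 mass = 59160 meq * 84 mg/meq / 1e6 = 4.96944 kg

4.96944 kg


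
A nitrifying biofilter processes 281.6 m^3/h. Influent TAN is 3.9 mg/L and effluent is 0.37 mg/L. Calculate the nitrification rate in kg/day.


Concentration drop: TAN_in - TAN_out = 3.9 - 0.37 = 3.53 mg/L
Hourly TAN removed = Q * dTAN = 281.6 m^3/h * 3.53 mg/L = 994.048 g/h  (m^3/h * mg/L = g/h)
Daily TAN removed = 994.048 * 24 = 23857.152 g/day
Convert to kg/day: 23857.152 / 1000 = 23.857152 kg/day

23.857152 kg/day


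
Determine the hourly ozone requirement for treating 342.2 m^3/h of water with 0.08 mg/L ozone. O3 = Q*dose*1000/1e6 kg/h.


O3 demand (mg/h) = Q * dose * 1000 = 342.2 * 0.08 * 1000 = 27376 mg/h
Convert mg to kg: 27376 / 1e6 = 0.027376 kg/h

0.027376 kg/h


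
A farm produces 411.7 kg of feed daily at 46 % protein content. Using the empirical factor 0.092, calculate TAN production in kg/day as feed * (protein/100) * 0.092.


Protein in feed = 411.7 * 46/100 = 189.382 kg/day
TAN = protein * 0.092 = 189.382 * 0.092 = 17.423144 kg/day

17.423144 kg/day


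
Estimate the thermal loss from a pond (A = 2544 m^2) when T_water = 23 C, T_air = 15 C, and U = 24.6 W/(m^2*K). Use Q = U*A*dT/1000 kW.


Temperature difference dT = 23 - 15 = 8 K
Heat loss (W) = U * A * dT = 24.6 * 2544 * 8 = 500659.2 W
Convert to kW: 500659.2 / 1000 = 500.6592 kW

500.6592 kW


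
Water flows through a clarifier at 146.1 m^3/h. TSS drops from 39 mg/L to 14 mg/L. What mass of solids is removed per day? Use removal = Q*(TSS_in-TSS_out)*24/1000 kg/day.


Concentration drop: TSS_in - TSS_out = 39 - 14 = 25 mg/L
Hourly solids removed = Q * dTSS = 146.1 m^3/h * 25 mg/L = 3652.5 g/h  (m^3/h * mg/L = g/h)
Daily solids removed = 3652.5 * 24 = 87660 g/day
Convert g to kg: 87660 / 1000 = 87.66 kg/day

87.66 kg/day


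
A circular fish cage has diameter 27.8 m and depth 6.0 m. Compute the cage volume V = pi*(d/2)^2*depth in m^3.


r = d/2 = 27.8/2 = 13.9 m
Base area = pi*r^2 = pi*13.9^2 = 606.98712 m^2
Volume = 606.98712 * 6.0 = 3641.92 m^3

3641.92 m^3


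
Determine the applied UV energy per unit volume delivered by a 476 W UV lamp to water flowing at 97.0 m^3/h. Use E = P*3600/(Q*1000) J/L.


Energy delivered per hour = 476 W * 3600 s = 1713600 J/h
Volume treated per hour = 97.0 m^3/h * 1000 = 97000 L/h
dose = 1713600 / 97000 = 17.666 J/L

17.666 J/L


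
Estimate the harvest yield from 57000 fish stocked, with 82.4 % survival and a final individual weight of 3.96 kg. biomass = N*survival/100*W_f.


Survivors = 57000 * 82.4/100 = 46968 fish
Harvest biomass = survivors * W_f = 46968 * 3.96 = 185993.28 kg

185993.28 kg


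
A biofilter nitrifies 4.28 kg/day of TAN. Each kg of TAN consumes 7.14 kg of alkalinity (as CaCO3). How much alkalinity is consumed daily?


Alkalinity factor: 7.14 kg CaCO3 consumed per kg TAN nitrified
alk = 4.28 kg TAN * 7.14 = 30.5592 kg CaCO3/day

30.5592 kg CaCO3/day


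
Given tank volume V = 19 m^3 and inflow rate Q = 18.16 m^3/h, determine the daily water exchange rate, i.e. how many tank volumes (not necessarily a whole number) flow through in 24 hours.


Daily flow volume = 18.16 m^3/h * 24 h = 435.84 m^3/day
Exchanges = daily flow / tank volume = 435.84 / 19 = 22.9389 exchanges/day

22.9389 exchanges/day


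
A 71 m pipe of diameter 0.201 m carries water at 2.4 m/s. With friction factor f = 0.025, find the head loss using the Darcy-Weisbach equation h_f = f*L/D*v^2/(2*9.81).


v^2 = 2.4^2 = 5.76 m^2/s^2
L/D = 71/0.201 = 353.23383
h_f = f*(L/D)*v^2/(2g) = 0.025 * 353.23383 * 5.76 / 19.62 = 2.59254 m

2.59254 m


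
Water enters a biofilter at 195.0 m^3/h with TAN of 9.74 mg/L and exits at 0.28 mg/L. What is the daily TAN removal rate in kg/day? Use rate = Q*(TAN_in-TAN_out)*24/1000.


Concentration drop: TAN_in - TAN_out = 9.74 - 0.28 = 9.46 mg/L
Hourly TAN removed = Q * dTAN = 195.0 m^3/h * 9.46 mg/L = 1844.7 g/h  (m^3/h * mg/L = g/h)
Daily TAN removed = 1844.7 * 24 = 44272.8 g/day
Convert to kg/day: 44272.8 / 1000 = 44.2728 kg/day

44.2728 kg/day


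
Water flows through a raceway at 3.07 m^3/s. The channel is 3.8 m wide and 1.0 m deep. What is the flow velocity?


Cross-sectional area = W * d = 3.8 * 1.0 = 3.8 m^2
Velocity = Q / A = 3.07 / 3.8 = 0.807895 m/s

0.807895 m/s


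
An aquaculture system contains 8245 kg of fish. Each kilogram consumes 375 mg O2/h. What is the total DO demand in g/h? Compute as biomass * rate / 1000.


Total O2 consumption (mg/h) = 8245 kg * 375 mg/(kg*h) = 3091875 mg/h
Convert to g/h: 3091875 / 1000 = 3091.875 g/h

3091.875 g/h


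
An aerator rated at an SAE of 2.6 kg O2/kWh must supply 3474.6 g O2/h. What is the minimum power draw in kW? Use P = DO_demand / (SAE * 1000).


SAE in g O2/kWh = 2.6 * 1000 = 2600 g/kWh
P = DO_demand / SAE_g = 3474.6 / 2600 = 1.33638 kW

1.33638 kW


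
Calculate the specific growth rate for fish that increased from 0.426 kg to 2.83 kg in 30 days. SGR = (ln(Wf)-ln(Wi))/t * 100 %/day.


ln(W_f) = ln(2.83) = 1.0402767
ln(W_i) = ln(0.426) = -0.85331593
ln(W_f) - ln(W_i) = 1.0402767 - -0.85331593 = 1.8935926
SGR = 1.8935926 / 30 * 100 = 6.31198 %/day

6.31198 %/day


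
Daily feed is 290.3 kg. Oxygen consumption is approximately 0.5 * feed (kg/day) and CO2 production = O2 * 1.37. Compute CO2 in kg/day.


O2 = 290.3 * 0.5 = 145.15
CO2 = 145.15 * 1.37 = 198.8555

198.8555 kg/day


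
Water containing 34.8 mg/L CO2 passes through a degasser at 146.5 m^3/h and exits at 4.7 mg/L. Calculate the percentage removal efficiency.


CO2_out / CO2_in = 4.7 / 34.8 = 0.13505747
Fraction remaining = 0.13505747
efficiency = (1 - 0.13505747) * 100 = 86.4943 %

86.4943 %


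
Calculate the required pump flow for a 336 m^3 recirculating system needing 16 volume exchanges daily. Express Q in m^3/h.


Daily recirculation volume = 336 m^3 * 16 = 5376 m^3/day
Flow rate Q = daily volume / 24 h = 5376 / 24 = 224 m^3/h

224 m^3/h


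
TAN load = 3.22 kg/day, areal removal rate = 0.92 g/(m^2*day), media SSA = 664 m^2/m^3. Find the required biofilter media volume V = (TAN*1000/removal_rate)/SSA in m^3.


A = 3.22*1000 / 0.92 = 3500 m^2
V = 3500 / 664 = 5.27108

5.27108 m^3


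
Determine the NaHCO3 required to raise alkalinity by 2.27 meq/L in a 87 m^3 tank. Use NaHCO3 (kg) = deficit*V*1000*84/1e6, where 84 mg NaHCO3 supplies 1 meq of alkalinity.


Tank volume in L = 87 m^3 * 1000 = 87000 L
Total meq required = 2.27 meq/L * 87000 L = 197490 meq
NaHCO3 mass = 197490 meq * 84 mg/meq / 1e6 = 16.5892 kg

16.5892 kg


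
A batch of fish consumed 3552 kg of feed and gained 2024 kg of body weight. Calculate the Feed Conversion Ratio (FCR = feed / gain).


FCR = feed consumed / weight gained
FCR = 3552 kg / 2024 kg = 1.75494

1.75494


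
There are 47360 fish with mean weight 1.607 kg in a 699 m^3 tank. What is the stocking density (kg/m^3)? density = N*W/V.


Total biomass = 47360 fish * 1.607 kg = 76107.52 kg
Density = total biomass / volume = 76107.52 / 699 = 108.881 kg/m^3

108.881 kg/m^3


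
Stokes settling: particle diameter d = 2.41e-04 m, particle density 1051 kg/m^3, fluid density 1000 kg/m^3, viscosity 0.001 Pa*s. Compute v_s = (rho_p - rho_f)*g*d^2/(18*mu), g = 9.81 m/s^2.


Density difference: rho_p - rho_f = 1051 - 1000 = 51 kg/m^3
d^2 = (2.41e-04)^2 = 5.8081e-08 m^2
Numerator = (rho_p - rho_f) * g * d^2 = 51 * 9.81 * 5.8081e-08 = 2.9058505e-05
Denominator = 18 * mu = 18 * 0.001 = 0.018
v_s = 2.9058505e-05 / 0.018 = 0.00161436 m/s
Check: Re = rho_f * v_s * d / mu = 1000 * 0.00161436 * 2.41e-04 / 0.001 = 0.389 < 1, so Stokes' law applies.

0.00161436 m/s


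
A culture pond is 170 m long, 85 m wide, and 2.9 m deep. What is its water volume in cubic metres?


Base area = L * W = 170 * 85 = 14450 m^2
Volume = area * depth = 14450 * 2.9 = 41905 m^3

41905 m^3


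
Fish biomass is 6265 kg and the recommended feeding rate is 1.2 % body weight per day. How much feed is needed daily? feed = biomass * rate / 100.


Feeding rate fraction = 1.2% / 100 = 0.012
Daily feed = 6265 kg * 0.012 = 75.18 kg/day

75.18 kg/day


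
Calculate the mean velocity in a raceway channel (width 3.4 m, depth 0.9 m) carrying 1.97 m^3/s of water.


Cross-sectional area = W * d = 3.4 * 0.9 = 3.06 m^2
Velocity = Q / A = 1.97 / 3.06 = 0.643791 m/s

0.643791 m/s


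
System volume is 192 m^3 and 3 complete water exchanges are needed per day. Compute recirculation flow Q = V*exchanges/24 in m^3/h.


Daily recirculation volume = 192 m^3 * 3 = 576 m^3/day
Flow rate Q = daily volume / 24 h = 576 / 24 = 24 m^3/h

24 m^3/h


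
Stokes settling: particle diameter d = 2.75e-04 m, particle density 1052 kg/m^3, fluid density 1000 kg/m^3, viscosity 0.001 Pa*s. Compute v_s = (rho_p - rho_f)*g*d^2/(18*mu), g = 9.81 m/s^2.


Density difference: rho_p - rho_f = 1052 - 1000 = 52 kg/m^3
d^2 = (2.75e-04)^2 = 7.5625e-08 m^2
Numerator = (rho_p - rho_f) * g * d^2 = 52 * 9.81 * 7.5625e-08 = 3.8577825e-05
Denominator = 18 * mu = 18 * 0.001 = 0.018
v_s = 3.8577825e-05 / 0.018 = 0.00214321 m/s
Check: Re = rho_f * v_s * d / mu = 1000 * 0.00214321 * 2.75e-04 / 0.001 = 0.589 < 1, so Stokes' law applies.

0.00214321 m/s


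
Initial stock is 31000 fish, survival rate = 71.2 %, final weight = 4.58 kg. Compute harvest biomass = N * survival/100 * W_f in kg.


Survivors = 31000 * 71.2/100 = 22072 fish
Harvest biomass = survivors * W_f = 22072 * 4.58 = 101089.76 kg

101089.76 kg


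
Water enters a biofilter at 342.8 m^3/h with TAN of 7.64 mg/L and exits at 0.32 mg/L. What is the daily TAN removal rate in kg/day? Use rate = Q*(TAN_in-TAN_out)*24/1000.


Concentration drop: TAN_in - TAN_out = 7.64 - 0.32 = 7.32 mg/L
Hourly TAN removed = Q * dTAN = 342.8 m^3/h * 7.32 mg/L = 2509.296 g/h  (m^3/h * mg/L = g/h)
Daily TAN removed = 2509.296 * 24 = 60223.104 g/day
Convert to kg/day: 60223.104 / 1000 = 60.223104 kg/day

60.223104 kg/day


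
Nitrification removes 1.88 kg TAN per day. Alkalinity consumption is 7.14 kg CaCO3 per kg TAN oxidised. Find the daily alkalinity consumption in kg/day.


Alkalinity factor: 7.14 kg CaCO3 consumed per kg TAN nitrified
alk = 1.88 kg TAN * 7.14 = 13.4232 kg CaCO3/day

13.4232 kg CaCO3/day


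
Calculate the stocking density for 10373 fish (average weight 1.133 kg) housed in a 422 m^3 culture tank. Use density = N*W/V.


Total biomass = 10373 fish * 1.133 kg = 11752.609 kg
Density = total biomass / volume = 11752.609 / 422 = 27.8498 kg/m^3

27.8498 kg/m^3


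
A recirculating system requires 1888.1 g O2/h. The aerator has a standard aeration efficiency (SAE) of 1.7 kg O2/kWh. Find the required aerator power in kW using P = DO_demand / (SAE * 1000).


SAE in g O2/kWh = 1.7 * 1000 = 1700 g/kWh
P = DO_demand / SAE_g = 1888.1 / 1700 = 1.11065 kW

1.11065 kW


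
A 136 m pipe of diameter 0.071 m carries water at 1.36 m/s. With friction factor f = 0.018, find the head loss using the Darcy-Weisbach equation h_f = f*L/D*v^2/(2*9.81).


v^2 = 1.36^2 = 1.8496 m^2/s^2
L/D = 136/0.071 = 1915.493
h_f = f*(L/D)*v^2/(2g) = 0.018 * 1915.493 * 1.8496 / 19.62 = 3.25036 m

3.25036 m


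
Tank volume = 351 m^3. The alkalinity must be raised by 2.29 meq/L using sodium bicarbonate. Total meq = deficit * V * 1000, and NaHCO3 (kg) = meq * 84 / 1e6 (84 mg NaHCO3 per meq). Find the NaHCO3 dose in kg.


Tank volume in L = 351 m^3 * 1000 = 351000 L
Total meq required = 2.29 meq/L * 351000 L = 803790 meq
NaHCO3 mass = 803790 meq * 84 mg/meq / 1e6 = 67.5184 kg

67.5184 kg


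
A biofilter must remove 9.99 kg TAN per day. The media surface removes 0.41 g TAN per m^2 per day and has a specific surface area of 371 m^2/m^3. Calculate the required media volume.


A = 9.99*1000 / 0.41 = 24365.854 m^2
V = 24365.854 / 371 = 65.6762

65.6762 m^3


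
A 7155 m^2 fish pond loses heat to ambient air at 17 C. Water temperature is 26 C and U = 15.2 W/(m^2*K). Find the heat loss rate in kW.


Temperature difference dT = 26 - 17 = 9 K
Heat loss (W) = U * A * dT = 15.2 * 7155 * 9 = 978804 W
Convert to kW: 978804 / 1000 = 978.804 kW

978.804 kW


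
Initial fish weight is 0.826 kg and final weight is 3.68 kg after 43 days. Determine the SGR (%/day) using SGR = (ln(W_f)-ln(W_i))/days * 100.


ln(W_f) = ln(3.68) = 1.3029128
ln(W_i) = ln(0.826) = -0.19116051
ln(W_f) - ln(W_i) = 1.3029128 - -0.19116051 = 1.4940733
SGR = 1.4940733 / 43 * 100 = 3.47459 %/day

3.47459 %/day


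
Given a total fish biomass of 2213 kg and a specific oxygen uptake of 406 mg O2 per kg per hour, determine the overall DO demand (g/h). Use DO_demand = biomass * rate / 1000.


Total O2 consumption (mg/h) = 2213 kg * 406 mg/(kg*h) = 898478 mg/h
Convert to g/h: 898478 / 1000 = 898.478 g/h

898.478 g/h


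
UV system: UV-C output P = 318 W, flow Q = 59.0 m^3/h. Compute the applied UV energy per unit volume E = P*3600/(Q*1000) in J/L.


Energy delivered per hour = 318 W * 3600 s = 1144800 J/h
Volume treated per hour = 59.0 m^3/h * 1000 = 59000 L/h
dose = 1144800 / 59000 = 19.4034 J/L

19.4034 J/L


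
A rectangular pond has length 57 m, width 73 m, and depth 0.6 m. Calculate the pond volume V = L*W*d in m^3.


Base area = L * W = 57 * 73 = 4161 m^2
Volume = area * depth = 4161 * 0.6 = 2496.6 m^3

2496.6 m^3


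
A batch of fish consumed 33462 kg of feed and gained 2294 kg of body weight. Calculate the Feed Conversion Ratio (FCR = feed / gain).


FCR = feed consumed / weight gained
FCR = 33462 kg / 2294 kg = 14.5867

14.5867


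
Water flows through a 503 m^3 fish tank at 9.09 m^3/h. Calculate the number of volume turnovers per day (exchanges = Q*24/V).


Daily flow volume = 9.09 m^3/h * 24 h = 218.16 m^3/day
Exchanges = daily flow / tank volume = 218.16 / 503 = 0.433718 exchanges/day

0.433718 exchanges/day


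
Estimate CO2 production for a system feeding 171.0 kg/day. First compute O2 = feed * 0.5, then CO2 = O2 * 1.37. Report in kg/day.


O2 = 171.0 * 0.5 = 85.5
CO2 = 85.5 * 1.37 = 117.135

117.135 kg/day


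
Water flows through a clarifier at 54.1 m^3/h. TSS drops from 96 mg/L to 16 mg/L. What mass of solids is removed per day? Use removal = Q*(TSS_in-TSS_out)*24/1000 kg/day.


Concentration drop: TSS_in - TSS_out = 96 - 16 = 80 mg/L
Hourly solids removed = Q * dTSS = 54.1 m^3/h * 80 mg/L = 4328 g/h  (m^3/h * mg/L = g/h)
Daily solids removed = 4328 * 24 = 103872 g/day
Convert g to kg: 103872 / 1000 = 103.872 kg/day

103.872 kg/day


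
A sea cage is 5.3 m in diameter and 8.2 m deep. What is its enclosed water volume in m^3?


r = d/2 = 5.3/2 = 2.65 m
Base area = pi*r^2 = pi*2.65^2 = 22.061834 m^2
Volume = 22.061834 * 8.2 = 180.907 m^3

180.907 m^3


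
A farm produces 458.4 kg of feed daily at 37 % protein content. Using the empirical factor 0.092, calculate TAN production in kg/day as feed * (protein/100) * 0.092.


Protein in feed = 458.4 * 37/100 = 169.608 kg/day
TAN = protein * 0.092 = 169.608 * 0.092 = 15.603936 kg/day

15.603936 kg/day


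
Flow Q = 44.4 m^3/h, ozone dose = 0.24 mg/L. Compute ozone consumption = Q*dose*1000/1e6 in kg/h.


O3 demand (mg/h) = Q * dose * 1000 = 44.4 * 0.24 * 1000 = 10656 mg/h
Convert mg to kg: 10656 / 1e6 = 0.010656 kg/h

0.010656 kg/h


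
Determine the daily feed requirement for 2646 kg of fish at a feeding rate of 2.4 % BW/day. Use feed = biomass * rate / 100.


Feeding rate fraction = 2.4% / 100 = 0.024
Daily feed = 2646 kg * 0.024 = 63.504 kg/day

63.504 kg/day


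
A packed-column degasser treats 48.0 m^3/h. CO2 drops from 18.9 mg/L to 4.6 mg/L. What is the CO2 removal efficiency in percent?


CO2_out / CO2_in = 4.6 / 18.9 = 0.24338624
Fraction remaining = 0.24338624
efficiency = (1 - 0.24338624) * 100 = 75.6614 %

75.6614 %


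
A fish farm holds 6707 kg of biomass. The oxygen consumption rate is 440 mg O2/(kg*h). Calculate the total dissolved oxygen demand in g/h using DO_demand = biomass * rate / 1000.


Total O2 consumption (mg/h) = 6707 kg * 440 mg/(kg*h) = 2951080 mg/h
Convert to g/h: 2951080 / 1000 = 2951.08 g/h

2951.08 g/h


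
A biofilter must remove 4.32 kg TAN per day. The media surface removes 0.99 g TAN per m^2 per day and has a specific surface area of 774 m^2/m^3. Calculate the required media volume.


A = 4.32*1000 / 0.99 = 4363.6364 m^2
V = 4363.6364 / 774 = 5.63777

5.63777 m^3


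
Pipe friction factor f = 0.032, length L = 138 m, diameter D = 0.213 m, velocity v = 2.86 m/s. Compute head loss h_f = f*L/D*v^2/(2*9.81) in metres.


v^2 = 2.86^2 = 8.1796 m^2/s^2
L/D = 138/0.213 = 647.88732
h_f = f*(L/D)*v^2/(2g) = 0.032 * 647.88732 * 8.1796 / 19.62 = 8.64336 m

8.64336 m


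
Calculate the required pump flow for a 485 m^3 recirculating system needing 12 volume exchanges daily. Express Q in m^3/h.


Daily recirculation volume = 485 m^3 * 12 = 5820 m^3/day
Flow rate Q = daily volume / 24 h = 5820 / 24 = 242.5 m^3/h

242.5 m^3/h


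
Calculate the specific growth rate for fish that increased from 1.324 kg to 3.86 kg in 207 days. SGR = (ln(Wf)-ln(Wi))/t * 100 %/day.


ln(W_f) = ln(3.86) = 1.3506672
ln(W_i) = ln(1.324) = 0.28065746
ln(W_f) - ln(W_i) = 1.3506672 - 0.28065746 = 1.0700097
SGR = 1.0700097 / 207 * 100 = 0.516913 %/day

0.516913 %/day


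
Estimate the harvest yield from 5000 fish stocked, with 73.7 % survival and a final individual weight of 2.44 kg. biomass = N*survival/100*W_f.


Survivors = 5000 * 73.7/100 = 3685 fish
Harvest biomass = survivors * W_f = 3685 * 2.44 = 8991.4 kg

8991.4 kg


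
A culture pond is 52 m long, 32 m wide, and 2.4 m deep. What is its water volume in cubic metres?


Base area = L * W = 52 * 32 = 1664 m^2
Volume = area * depth = 1664 * 2.4 = 3993.6 m^3

3993.6 m^3


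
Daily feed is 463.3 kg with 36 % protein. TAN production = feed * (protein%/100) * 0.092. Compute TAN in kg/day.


Protein in feed = 463.3 * 36/100 = 166.788 kg/day
TAN = protein * 0.092 = 166.788 * 0.092 = 15.344496 kg/day

15.344496 kg/day


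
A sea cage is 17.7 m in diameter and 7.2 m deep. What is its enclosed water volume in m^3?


r = d/2 = 17.7/2 = 8.85 m
Base area = pi*r^2 = pi*8.85^2 = 246.05739 m^2
Volume = 246.05739 * 7.2 = 1771.61 m^3

1771.61 m^3


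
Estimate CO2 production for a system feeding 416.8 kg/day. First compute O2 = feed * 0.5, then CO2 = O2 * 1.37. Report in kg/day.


O2 = 416.8 * 0.5 = 208.4
CO2 = 208.4 * 1.37 = 285.508

285.508 kg/day


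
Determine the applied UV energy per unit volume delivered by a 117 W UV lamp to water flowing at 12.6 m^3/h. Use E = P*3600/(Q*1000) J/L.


Energy delivered per hour = 117 W * 3600 s = 421200 J/h
Volume treated per hour = 12.6 m^3/h * 1000 = 12600 L/h
dose = 421200 / 12600 = 33.4286 J/L

33.4286 J/L


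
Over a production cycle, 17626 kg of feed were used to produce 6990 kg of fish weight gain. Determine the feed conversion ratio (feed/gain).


FCR = feed consumed / weight gained
FCR = 17626 kg / 6990 kg = 2.5216

2.5216


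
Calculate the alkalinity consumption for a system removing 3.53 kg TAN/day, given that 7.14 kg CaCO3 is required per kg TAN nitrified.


Alkalinity factor: 7.14 kg CaCO3 consumed per kg TAN nitrified
alk = 3.53 kg TAN * 7.14 = 25.2042 kg CaCO3/day

25.2042 kg CaCO3/day


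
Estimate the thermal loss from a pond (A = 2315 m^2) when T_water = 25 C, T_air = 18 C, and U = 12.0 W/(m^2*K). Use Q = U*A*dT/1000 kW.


Temperature difference dT = 25 - 18 = 7 K
Heat loss (W) = U * A * dT = 12.0 * 2315 * 7 = 194460 W
Convert to kW: 194460 / 1000 = 194.46 kW

194.46 kW


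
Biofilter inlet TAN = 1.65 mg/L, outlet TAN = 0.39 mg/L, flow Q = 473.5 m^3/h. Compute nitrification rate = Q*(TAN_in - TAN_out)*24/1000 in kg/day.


Concentration drop: TAN_in - TAN_out = 1.65 - 0.39 = 1.26 mg/L
Hourly TAN removed = Q * dTAN = 473.5 m^3/h * 1.26 mg/L = 596.61 g/h  (m^3/h * mg/L = g/h)
Daily TAN removed = 596.61 * 24 = 14318.64 g/day
Convert to kg/day: 14318.64 / 1000 = 14.31864 kg/day

14.31864 kg/day


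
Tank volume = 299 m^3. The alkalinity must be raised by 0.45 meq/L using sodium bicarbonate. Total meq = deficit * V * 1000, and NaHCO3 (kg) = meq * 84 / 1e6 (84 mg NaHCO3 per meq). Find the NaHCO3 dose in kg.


Tank volume in L = 299 m^3 * 1000 = 299000 L
Total meq required = 0.45 meq/L * 299000 L = 134550 meq
NaHCO3 mass = 134550 meq * 84 mg/meq / 1e6 = 11.3022 kg

11.3022 kg


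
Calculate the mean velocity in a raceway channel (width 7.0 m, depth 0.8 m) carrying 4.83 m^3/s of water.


Cross-sectional area = W * d = 7.0 * 0.8 = 5.6 m^2
Velocity = Q / A = 4.83 / 5.6 = 0.8625 m/s

0.8625 m/s


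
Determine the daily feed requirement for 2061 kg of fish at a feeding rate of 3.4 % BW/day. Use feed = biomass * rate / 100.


Feeding rate fraction = 3.4% / 100 = 0.034
Daily feed = 2061 kg * 0.034 = 70.074 kg/day

70.074 kg/day


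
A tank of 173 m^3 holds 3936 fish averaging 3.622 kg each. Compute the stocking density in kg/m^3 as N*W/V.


Total biomass = 3936 fish * 3.622 kg = 14256.192 kg
Density = total biomass / volume = 14256.192 / 173 = 82.4057 kg/m^3

82.4057 kg/m^3


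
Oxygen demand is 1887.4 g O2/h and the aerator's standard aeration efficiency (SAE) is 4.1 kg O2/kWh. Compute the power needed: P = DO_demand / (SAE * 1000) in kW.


SAE in g O2/kWh = 4.1 * 1000 = 4100 g/kWh
P = DO_demand / SAE_g = 1887.4 / 4100 = 0.460341 kW

0.460341 kW


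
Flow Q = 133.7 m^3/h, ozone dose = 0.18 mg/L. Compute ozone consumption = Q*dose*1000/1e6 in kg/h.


O3 demand (mg/h) = Q * dose * 1000 = 133.7 * 0.18 * 1000 = 24066 mg/h
Convert mg to kg: 24066 / 1e6 = 0.024066 kg/h

0.024066 kg/h


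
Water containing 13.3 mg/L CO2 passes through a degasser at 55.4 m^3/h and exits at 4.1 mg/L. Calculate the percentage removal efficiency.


CO2_out / CO2_in = 4.1 / 13.3 = 0.30827068
Fraction remaining = 0.30827068
efficiency = (1 - 0.30827068) * 100 = 69.1729 %

69.1729 %


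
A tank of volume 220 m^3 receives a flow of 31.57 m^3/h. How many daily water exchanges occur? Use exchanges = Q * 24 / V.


Daily flow volume = 31.57 m^3/h * 24 h = 757.68 m^3/day
Exchanges = daily flow / tank volume = 757.68 / 220 = 3.444 exchanges/day

3.444 exchanges/day


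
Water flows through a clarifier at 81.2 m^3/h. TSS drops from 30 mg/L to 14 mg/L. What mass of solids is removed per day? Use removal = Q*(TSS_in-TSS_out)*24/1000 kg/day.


Concentration drop: TSS_in - TSS_out = 30 - 14 = 16 mg/L
Hourly solids removed = Q * dTSS = 81.2 m^3/h * 16 mg/L = 1299.2 g/h  (m^3/h * mg/L = g/h)
Daily solids removed = 1299.2 * 24 = 31180.8 g/day
Convert g to kg: 31180.8 / 1000 = 31.1808 kg/day

31.1808 kg/day


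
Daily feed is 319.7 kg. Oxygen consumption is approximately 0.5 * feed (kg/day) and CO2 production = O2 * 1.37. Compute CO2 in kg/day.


O2 = 319.7 * 0.5 = 159.85
CO2 = 159.85 * 1.37 = 218.9945

218.9945 kg/day


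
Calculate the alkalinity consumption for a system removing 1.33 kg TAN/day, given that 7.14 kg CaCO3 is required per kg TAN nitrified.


Alkalinity factor: 7.14 kg CaCO3 consumed per kg TAN nitrified
alk = 1.33 kg TAN * 7.14 = 9.4962 kg CaCO3/day

9.4962 kg CaCO3/day


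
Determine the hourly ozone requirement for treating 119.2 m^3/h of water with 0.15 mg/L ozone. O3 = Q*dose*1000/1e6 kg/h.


O3 demand (mg/h) = Q * dose * 1000 = 119.2 * 0.15 * 1000 = 17880 mg/h
Convert mg to kg: 17880 / 1e6 = 0.01788 kg/h

0.01788 kg/h


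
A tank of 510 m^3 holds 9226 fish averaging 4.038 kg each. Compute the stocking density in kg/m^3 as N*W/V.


Total biomass = 9226 fish * 4.038 kg = 37254.588 kg
Density = total biomass / volume = 37254.588 / 510 = 73.0482 kg/m^3

73.0482 kg/m^3


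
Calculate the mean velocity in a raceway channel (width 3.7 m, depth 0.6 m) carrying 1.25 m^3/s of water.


Cross-sectional area = W * d = 3.7 * 0.6 = 2.22 m^2
Velocity = Q / A = 1.25 / 2.22 = 0.563063 m/s

0.563063 m/s


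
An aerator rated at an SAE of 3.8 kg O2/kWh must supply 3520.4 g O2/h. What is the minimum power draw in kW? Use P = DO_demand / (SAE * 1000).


SAE in g O2/kWh = 3.8 * 1000 = 3800 g/kWh
P = DO_demand / SAE_g = 3520.4 / 3800 = 0.926421 kW

0.926421 kW


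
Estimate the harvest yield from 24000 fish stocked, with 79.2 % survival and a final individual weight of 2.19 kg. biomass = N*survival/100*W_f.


Survivors = 24000 * 79.2/100 = 19008 fish
Harvest biomass = survivors * W_f = 19008 * 2.19 = 41627.52 kg

41627.52 kg


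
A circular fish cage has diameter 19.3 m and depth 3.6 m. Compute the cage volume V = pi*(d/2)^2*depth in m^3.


r = d/2 = 19.3/2 = 9.65 m
Base area = pi*r^2 = pi*9.65^2 = 292.55296 m^2
Volume = 292.55296 * 3.6 = 1053.19 m^3

1053.19 m^3


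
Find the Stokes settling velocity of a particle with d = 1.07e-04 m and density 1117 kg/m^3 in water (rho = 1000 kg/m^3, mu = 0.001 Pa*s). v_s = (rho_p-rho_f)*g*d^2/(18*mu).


Density difference: rho_p - rho_f = 1117 - 1000 = 117 kg/m^3
d^2 = (1.07e-04)^2 = 1.1449e-08 m^2
Numerator = (rho_p - rho_f) * g * d^2 = 117 * 9.81 * 1.1449e-08 = 1.3140819e-05
Denominator = 18 * mu = 18 * 0.001 = 0.018
v_s = 1.3140819e-05 / 0.018 = 7.30045e-04 m/s
Check: Re = rho_f * v_s * d / mu = 1000 * 7.30045e-04 * 1.07e-04 / 0.001 = 0.0781 < 1, so Stokes' law applies.

7.30045e-04 m/s


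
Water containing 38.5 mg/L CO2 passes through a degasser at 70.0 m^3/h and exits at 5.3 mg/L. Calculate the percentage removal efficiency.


CO2_out / CO2_in = 5.3 / 38.5 = 0.13766234
Fraction remaining = 0.13766234
efficiency = (1 - 0.13766234) * 100 = 86.2338 %

86.2338 %


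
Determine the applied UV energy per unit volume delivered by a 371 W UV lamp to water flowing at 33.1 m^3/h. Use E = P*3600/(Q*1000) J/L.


Energy delivered per hour = 371 W * 3600 s = 1335600 J/h
Volume treated per hour = 33.1 m^3/h * 1000 = 33100 L/h
dose = 1335600 / 33100 = 40.3505 J/L

40.3505 J/L


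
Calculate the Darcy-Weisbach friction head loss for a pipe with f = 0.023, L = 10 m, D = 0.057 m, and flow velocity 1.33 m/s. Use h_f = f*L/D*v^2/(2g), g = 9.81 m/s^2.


v^2 = 1.33^2 = 1.7689 m^2/s^2
L/D = 10/0.057 = 175.4386
h_f = f*(L/D)*v^2/(2g) = 0.023 * 175.4386 * 1.7689 / 19.62 = 0.363795 m

0.363795 m


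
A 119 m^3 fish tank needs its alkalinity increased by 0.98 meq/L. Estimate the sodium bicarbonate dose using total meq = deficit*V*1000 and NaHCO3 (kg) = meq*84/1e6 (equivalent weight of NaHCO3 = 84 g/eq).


Tank volume in L = 119 m^3 * 1000 = 119000 L
Total meq required = 0.98 meq/L * 119000 L = 116620 meq
NaHCO3 mass = 116620 meq * 84 mg/meq / 1e6 = 9.79608 kg

9.79608 kg


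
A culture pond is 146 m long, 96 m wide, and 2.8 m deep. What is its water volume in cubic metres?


Base area = L * W = 146 * 96 = 14016 m^2
Volume = area * depth = 14016 * 2.8 = 39244.8 m^3

39244.8 m^3


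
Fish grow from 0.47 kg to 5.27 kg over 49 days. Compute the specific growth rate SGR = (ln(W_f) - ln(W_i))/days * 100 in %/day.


ln(W_f) = ln(5.27) = 1.6620304
ln(W_i) = ln(0.47) = -0.75502258
ln(W_f) - ln(W_i) = 1.6620304 - -0.75502258 = 2.417053
SGR = 2.417053 / 49 * 100 = 4.93276 %/day

4.93276 %/day


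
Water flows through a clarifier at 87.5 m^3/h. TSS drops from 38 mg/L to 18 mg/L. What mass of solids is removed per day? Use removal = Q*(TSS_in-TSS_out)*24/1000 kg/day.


Concentration drop: TSS_in - TSS_out = 38 - 18 = 20 mg/L
Hourly solids removed = Q * dTSS = 87.5 m^3/h * 20 mg/L = 1750 g/h  (m^3/h * mg/L = g/h)
Daily solids removed = 1750 * 24 = 42000 g/day
Convert g to kg: 42000 / 1000 = 42 kg/day

42 kg/day


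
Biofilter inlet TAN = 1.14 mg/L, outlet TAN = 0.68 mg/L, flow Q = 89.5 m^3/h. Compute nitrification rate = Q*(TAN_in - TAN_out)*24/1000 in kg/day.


Concentration drop: TAN_in - TAN_out = 1.14 - 0.68 = 0.46 mg/L
Hourly TAN removed = Q * dTAN = 89.5 m^3/h * 0.46 mg/L = 41.17 g/h  (m^3/h * mg/L = g/h)
Daily TAN removed = 41.17 * 24 = 988.08 g/day
Convert to kg/day: 988.08 / 1000 = 0.98808 kg/day

0.98808 kg/day


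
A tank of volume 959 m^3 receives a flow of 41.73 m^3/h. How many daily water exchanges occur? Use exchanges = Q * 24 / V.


Daily flow volume = 41.73 m^3/h * 24 h = 1001.52 m^3/day
Exchanges = daily flow / tank volume = 1001.52 / 959 = 1.04434 exchanges/day

1.04434 exchanges/day


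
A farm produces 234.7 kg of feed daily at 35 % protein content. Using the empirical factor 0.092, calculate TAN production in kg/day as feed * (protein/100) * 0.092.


Protein in feed = 234.7 * 35/100 = 82.145 kg/day
TAN = protein * 0.092 = 82.145 * 0.092 = 7.55734 kg/day

7.55734 kg/day


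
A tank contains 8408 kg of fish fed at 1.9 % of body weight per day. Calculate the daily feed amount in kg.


Feeding rate fraction = 1.9% / 100 = 0.019
Daily feed = 8408 kg * 0.019 = 159.752 kg/day

159.752 kg/day


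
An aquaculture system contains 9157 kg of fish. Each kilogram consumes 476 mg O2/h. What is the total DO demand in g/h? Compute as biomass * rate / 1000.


Total O2 consumption (mg/h) = 9157 kg * 476 mg/(kg*h) = 4358732 mg/h
Convert to g/h: 4358732 / 1000 = 4358.732 g/h

4358.732 g/h


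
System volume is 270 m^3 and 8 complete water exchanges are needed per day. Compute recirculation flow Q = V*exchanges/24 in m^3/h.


Daily recirculation volume = 270 m^3 * 8 = 2160 m^3/day
Flow rate Q = daily volume / 24 h = 2160 / 24 = 90 m^3/h

90 m^3/h


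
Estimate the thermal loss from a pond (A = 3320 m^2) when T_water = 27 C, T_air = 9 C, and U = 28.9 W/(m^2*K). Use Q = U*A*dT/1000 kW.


Temperature difference dT = 27 - 9 = 18 K
Heat loss (W) = U * A * dT = 28.9 * 3320 * 18 = 1727064 W
Convert to kW: 1727064 / 1000 = 1727.064 kW

1727.064 kW


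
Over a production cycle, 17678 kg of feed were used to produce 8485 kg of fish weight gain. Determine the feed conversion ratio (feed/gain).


FCR = feed consumed / weight gained
FCR = 17678 kg / 8485 kg = 2.08344

2.08344


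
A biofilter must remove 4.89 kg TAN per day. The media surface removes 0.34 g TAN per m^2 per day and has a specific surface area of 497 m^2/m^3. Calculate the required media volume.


A = 4.89*1000 / 0.34 = 14382.353 m^2
V = 14382.353 / 497 = 28.9383

28.9383 m^3


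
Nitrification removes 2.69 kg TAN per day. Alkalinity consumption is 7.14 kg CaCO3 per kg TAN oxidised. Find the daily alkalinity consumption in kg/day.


Alkalinity factor: 7.14 kg CaCO3 consumed per kg TAN nitrified
alk = 2.69 kg TAN * 7.14 = 19.2066 kg CaCO3/day

19.2066 kg CaCO3/day


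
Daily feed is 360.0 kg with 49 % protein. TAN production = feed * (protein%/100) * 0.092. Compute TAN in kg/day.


Protein in feed = 360.0 * 49/100 = 176.4 kg/day
TAN = protein * 0.092 = 176.4 * 0.092 = 16.2288 kg/day

16.2288 kg/day


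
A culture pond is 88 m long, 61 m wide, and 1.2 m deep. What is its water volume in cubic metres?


Base area = L * W = 88 * 61 = 5368 m^2
Volume = area * depth = 5368 * 1.2 = 6441.6 m^3

6441.6 m^3


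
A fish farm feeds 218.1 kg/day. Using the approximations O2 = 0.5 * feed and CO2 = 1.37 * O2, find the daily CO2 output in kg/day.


O2 = 218.1 * 0.5 = 109.05
CO2 = 109.05 * 1.37 = 149.3985

149.3985 kg/day


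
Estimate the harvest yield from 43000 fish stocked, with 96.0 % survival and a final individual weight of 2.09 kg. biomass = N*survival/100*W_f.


Survivors = 43000 * 96.0/100 = 41280 fish
Harvest biomass = survivors * W_f = 41280 * 2.09 = 86275.2 kg

86275.2 kg


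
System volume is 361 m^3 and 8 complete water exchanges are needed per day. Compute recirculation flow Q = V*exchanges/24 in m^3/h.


Daily recirculation volume = 361 m^3 * 8 = 2888 m^3/day
Flow rate Q = daily volume / 24 h = 2888 / 24 = 120.333 m^3/h

120.333 m^3/h


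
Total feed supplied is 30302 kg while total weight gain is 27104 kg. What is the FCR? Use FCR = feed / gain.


FCR = feed consumed / weight gained
FCR = 30302 kg / 27104 kg = 1.11799

1.11799


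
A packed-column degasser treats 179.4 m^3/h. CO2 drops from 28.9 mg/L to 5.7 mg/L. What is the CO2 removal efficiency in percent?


CO2_out / CO2_in = 5.7 / 28.9 = 0.19723183
Fraction remaining = 0.19723183
efficiency = (1 - 0.19723183) * 100 = 80.2768 %

80.2768 %


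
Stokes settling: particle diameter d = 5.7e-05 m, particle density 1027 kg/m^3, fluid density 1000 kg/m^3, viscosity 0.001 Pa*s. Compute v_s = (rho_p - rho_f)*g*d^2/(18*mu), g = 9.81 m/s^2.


Density difference: rho_p - rho_f = 1027 - 1000 = 27 kg/m^3
d^2 = (5.7e-05)^2 = 3.249e-09 m^2
Numerator = (rho_p - rho_f) * g * d^2 = 27 * 9.81 * 3.249e-09 = 8.6056263e-07
Denominator = 18 * mu = 18 * 0.001 = 0.018
v_s = 8.6056263e-07 / 0.018 = 4.7809e-05 m/s
Check: Re = rho_f * v_s * d / mu = 1000 * 4.7809e-05 * 5.7e-05 / 0.001 = 0.00273 < 1, so Stokes' law applies.

4.7809e-05 m/s
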